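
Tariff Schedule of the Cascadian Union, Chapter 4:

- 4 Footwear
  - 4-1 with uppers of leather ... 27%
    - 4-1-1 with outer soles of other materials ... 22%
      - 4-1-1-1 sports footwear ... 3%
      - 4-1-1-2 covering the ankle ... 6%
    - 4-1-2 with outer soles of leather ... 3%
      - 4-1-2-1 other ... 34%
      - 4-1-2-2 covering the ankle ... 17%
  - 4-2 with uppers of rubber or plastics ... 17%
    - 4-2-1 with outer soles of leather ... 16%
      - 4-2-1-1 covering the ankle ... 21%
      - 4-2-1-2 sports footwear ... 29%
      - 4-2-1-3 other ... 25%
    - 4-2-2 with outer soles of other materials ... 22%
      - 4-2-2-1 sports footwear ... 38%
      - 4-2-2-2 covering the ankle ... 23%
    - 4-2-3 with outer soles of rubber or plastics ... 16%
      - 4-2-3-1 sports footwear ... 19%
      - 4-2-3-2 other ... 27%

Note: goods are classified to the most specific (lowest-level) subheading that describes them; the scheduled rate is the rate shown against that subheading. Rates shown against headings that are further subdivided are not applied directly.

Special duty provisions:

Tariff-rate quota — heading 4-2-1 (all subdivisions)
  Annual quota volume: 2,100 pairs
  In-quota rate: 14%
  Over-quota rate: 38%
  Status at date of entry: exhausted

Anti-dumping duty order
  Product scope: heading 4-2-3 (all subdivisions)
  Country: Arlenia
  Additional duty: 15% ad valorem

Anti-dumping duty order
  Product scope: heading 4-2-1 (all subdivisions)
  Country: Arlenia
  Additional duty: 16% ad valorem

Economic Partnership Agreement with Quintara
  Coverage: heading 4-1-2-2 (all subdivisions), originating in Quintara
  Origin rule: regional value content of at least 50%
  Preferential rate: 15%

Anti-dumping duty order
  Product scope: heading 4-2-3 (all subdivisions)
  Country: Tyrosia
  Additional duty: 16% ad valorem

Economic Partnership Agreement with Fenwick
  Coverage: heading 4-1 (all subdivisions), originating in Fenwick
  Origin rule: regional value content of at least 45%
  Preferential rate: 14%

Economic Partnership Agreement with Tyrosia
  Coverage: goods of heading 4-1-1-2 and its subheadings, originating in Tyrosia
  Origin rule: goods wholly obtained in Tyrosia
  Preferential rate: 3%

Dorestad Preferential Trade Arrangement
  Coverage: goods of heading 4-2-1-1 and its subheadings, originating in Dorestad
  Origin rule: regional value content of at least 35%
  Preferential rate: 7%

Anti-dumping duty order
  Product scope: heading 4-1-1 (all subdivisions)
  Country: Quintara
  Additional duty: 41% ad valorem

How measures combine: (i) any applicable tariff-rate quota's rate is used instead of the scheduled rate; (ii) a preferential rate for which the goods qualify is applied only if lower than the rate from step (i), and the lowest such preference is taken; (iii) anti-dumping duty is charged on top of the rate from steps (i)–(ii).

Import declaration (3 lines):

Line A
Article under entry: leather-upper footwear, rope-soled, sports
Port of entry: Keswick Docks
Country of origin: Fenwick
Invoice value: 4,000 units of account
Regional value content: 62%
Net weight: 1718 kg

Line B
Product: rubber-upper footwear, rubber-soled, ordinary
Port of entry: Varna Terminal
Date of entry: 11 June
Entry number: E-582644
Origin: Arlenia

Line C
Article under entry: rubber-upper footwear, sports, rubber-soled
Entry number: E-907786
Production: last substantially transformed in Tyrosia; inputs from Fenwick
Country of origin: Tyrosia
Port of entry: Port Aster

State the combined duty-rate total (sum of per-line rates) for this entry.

80%

Line A: leather-upper → 4-1; rope-soled → 4-1-1; sports → 4-1-1-1. Scheduled 3%. Fenwick agreement on 4-1: RVC ≥ 45% → 14% available; preference 14% not lower than 3% → no reduction. → 3%.
Line B: rubber-upper → 4-2; rubber-soled → 4-2-3; ordinary → 4-2-3-2. Scheduled 27%. anti-dumping (Arlenia, 4-2-3): +15%; total 27% + 15% = 42%. → 42%.
Line C: rubber-upper → 4-2; rubber-soled → 4-2-3; sports → 4-2-3-1. Scheduled 19%. Tyrosia agreement on 4-1-1-2: 4-2-3-1 not covered; anti-dumping (Tyrosia, 4-2-3): +16%; total 19% + 16% = 35%. → 35%.
Sum: 3% + 42% + 35% = 80%.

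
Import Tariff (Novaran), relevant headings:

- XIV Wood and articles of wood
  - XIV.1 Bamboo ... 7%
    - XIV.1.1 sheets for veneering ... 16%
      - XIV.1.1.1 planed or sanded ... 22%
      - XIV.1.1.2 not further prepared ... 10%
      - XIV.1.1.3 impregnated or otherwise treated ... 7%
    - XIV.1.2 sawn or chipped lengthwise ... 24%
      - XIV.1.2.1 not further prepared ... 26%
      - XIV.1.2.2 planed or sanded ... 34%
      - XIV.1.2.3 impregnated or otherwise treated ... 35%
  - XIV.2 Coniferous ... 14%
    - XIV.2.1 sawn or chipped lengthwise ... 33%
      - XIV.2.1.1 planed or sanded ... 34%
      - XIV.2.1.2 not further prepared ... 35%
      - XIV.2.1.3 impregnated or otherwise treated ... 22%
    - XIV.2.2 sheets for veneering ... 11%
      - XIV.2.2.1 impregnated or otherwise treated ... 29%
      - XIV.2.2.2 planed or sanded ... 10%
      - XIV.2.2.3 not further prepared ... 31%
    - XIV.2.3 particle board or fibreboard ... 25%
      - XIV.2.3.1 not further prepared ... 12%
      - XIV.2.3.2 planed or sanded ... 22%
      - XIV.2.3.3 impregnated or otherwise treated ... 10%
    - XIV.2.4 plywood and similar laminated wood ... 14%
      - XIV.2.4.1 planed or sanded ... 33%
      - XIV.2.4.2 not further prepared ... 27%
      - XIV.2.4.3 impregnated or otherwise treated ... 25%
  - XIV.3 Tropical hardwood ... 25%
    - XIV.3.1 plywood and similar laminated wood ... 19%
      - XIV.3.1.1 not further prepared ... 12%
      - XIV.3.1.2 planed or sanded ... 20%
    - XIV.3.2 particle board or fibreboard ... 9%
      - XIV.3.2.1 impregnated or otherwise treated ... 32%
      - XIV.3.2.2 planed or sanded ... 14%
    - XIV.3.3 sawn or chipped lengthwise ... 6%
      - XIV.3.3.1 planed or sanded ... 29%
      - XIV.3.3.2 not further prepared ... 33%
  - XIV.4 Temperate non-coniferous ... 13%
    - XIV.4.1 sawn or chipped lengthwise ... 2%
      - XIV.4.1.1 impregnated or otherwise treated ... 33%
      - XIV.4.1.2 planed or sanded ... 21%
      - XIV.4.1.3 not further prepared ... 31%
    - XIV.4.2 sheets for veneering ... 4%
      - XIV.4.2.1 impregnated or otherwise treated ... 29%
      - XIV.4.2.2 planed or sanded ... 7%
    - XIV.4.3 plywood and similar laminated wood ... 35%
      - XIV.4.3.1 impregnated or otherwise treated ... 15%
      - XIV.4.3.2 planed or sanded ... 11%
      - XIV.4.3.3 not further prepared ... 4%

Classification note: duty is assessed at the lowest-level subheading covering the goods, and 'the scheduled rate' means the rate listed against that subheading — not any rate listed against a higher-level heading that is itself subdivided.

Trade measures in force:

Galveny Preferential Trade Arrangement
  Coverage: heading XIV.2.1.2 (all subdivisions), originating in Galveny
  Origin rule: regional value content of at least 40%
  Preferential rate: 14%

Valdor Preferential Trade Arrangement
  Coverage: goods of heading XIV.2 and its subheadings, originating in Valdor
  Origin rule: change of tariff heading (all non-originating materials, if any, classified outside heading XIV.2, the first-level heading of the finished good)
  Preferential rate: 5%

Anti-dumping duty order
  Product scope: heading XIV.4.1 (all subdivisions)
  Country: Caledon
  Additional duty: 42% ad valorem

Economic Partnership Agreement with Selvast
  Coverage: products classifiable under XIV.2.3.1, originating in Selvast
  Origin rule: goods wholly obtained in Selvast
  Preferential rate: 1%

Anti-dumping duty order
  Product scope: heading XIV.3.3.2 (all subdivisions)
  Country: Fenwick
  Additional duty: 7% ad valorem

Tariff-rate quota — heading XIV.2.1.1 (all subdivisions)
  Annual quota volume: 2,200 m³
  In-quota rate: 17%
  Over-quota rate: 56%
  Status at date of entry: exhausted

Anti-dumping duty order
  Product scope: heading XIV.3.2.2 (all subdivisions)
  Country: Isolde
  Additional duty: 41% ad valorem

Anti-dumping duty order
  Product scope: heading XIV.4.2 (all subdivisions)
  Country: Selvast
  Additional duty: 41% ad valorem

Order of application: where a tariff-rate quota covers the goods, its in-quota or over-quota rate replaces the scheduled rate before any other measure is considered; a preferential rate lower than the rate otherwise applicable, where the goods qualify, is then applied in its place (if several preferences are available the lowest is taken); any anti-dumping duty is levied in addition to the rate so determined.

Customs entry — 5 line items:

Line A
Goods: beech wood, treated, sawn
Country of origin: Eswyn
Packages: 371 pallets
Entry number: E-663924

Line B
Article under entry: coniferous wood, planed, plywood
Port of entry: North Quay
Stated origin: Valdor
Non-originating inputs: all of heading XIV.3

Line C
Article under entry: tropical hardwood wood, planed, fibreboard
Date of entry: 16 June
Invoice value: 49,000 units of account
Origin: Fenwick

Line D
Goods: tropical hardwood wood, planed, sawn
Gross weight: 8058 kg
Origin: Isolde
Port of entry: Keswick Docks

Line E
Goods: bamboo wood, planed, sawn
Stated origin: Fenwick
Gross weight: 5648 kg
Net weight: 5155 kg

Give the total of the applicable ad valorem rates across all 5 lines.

Line A: beech → XIV.4; sawn → XIV.4.1; treated → XIV.4.1.1. Scheduled 33%. No special measure applies. → 33%.
Line B: coniferous → XIV.2; plywood → XIV.2.4; planed → XIV.2.4.1. Scheduled 33%. Valdor agreement on XIV.2: CTH met → 5% available; preferential 5%. → 5%.
Line C: tropical hardwood → XIV.3; fibreboard → XIV.3.2; planed → XIV.3.2.2. Scheduled 14%. No special measure applies. → 14%.
Line D: tropical hardwood → XIV.3; sawn → XIV.3.3; planed → XIV.3.3.1. Scheduled 29%. No special measure applies. → 29%.
Line E: bamboo → XIV.1; sawn → XIV.1.2; planed → XIV.1.2.2. Scheduled 34%. No special measure applies. → 34%.
Sum: 33% + 5% + 14% + 29% + 34% = 115%.

115%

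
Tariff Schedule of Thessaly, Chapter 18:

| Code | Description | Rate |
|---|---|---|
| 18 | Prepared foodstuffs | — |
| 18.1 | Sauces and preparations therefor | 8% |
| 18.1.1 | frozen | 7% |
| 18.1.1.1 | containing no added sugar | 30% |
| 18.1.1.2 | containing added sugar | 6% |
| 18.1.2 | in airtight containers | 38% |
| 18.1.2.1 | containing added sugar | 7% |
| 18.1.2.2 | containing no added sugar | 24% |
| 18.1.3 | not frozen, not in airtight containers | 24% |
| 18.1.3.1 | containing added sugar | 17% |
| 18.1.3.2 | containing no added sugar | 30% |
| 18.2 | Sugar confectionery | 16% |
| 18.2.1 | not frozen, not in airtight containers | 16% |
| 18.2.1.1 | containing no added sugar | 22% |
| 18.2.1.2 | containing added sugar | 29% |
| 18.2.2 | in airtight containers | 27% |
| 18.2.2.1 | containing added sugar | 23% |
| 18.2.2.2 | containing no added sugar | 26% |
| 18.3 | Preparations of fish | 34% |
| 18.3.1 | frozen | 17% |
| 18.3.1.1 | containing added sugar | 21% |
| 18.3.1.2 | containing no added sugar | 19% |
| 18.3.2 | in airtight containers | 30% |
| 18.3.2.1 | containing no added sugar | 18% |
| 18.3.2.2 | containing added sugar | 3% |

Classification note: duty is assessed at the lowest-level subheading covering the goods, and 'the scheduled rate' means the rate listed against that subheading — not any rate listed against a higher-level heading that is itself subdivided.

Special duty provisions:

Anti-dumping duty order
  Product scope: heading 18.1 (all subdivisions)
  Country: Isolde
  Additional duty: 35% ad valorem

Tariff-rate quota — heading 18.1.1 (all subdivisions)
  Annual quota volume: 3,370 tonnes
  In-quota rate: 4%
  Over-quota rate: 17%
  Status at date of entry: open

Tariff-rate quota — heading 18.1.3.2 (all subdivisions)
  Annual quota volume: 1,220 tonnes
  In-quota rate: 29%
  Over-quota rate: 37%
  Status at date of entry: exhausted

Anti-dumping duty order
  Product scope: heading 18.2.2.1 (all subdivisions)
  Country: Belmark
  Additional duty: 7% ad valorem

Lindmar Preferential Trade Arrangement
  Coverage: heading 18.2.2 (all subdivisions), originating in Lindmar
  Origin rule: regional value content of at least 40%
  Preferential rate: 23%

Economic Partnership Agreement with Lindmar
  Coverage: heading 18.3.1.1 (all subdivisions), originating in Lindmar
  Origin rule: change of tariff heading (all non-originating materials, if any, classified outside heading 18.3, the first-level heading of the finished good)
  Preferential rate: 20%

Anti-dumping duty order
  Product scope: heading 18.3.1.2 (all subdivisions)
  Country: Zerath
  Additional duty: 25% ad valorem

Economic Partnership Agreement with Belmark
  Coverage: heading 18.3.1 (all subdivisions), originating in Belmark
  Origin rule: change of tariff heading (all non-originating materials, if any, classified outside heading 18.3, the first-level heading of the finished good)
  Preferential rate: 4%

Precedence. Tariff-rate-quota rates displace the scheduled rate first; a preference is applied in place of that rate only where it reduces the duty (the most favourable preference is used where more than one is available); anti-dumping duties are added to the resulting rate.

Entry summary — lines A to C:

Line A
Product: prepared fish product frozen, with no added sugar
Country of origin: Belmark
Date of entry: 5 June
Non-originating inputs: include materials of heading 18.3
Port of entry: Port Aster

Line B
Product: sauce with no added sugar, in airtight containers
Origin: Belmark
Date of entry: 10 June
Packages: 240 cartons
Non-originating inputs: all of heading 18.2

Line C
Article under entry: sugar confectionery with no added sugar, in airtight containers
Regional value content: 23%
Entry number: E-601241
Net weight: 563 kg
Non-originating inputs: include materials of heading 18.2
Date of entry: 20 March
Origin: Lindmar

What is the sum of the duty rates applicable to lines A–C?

Line A: prepared fish product → 18.3; frozen → 18.3.1; with no added sugar → 18.3.1.2. Scheduled 19%. Belmark agreement on 18.3.1: CTH not met. → 19%.
Line B: sauce → 18.1; in airtight containers → 18.1.2; with no added sugar → 18.1.2.2. Scheduled 24%. Belmark agreement on 18.3.1: 18.1.2.2 not covered. → 24%.
Line C: sugar confectionery → 18.2; in airtight containers → 18.2.2; with no added sugar → 18.2.2.2. Scheduled 26%. Lindmar agreement on 18.2.2: RVC < 40%; Lindmar agreement on 18.3.1.1: 18.2.2.2 not covered. → 26%.
Sum: 19% + 24% + 26% = 69%.

69%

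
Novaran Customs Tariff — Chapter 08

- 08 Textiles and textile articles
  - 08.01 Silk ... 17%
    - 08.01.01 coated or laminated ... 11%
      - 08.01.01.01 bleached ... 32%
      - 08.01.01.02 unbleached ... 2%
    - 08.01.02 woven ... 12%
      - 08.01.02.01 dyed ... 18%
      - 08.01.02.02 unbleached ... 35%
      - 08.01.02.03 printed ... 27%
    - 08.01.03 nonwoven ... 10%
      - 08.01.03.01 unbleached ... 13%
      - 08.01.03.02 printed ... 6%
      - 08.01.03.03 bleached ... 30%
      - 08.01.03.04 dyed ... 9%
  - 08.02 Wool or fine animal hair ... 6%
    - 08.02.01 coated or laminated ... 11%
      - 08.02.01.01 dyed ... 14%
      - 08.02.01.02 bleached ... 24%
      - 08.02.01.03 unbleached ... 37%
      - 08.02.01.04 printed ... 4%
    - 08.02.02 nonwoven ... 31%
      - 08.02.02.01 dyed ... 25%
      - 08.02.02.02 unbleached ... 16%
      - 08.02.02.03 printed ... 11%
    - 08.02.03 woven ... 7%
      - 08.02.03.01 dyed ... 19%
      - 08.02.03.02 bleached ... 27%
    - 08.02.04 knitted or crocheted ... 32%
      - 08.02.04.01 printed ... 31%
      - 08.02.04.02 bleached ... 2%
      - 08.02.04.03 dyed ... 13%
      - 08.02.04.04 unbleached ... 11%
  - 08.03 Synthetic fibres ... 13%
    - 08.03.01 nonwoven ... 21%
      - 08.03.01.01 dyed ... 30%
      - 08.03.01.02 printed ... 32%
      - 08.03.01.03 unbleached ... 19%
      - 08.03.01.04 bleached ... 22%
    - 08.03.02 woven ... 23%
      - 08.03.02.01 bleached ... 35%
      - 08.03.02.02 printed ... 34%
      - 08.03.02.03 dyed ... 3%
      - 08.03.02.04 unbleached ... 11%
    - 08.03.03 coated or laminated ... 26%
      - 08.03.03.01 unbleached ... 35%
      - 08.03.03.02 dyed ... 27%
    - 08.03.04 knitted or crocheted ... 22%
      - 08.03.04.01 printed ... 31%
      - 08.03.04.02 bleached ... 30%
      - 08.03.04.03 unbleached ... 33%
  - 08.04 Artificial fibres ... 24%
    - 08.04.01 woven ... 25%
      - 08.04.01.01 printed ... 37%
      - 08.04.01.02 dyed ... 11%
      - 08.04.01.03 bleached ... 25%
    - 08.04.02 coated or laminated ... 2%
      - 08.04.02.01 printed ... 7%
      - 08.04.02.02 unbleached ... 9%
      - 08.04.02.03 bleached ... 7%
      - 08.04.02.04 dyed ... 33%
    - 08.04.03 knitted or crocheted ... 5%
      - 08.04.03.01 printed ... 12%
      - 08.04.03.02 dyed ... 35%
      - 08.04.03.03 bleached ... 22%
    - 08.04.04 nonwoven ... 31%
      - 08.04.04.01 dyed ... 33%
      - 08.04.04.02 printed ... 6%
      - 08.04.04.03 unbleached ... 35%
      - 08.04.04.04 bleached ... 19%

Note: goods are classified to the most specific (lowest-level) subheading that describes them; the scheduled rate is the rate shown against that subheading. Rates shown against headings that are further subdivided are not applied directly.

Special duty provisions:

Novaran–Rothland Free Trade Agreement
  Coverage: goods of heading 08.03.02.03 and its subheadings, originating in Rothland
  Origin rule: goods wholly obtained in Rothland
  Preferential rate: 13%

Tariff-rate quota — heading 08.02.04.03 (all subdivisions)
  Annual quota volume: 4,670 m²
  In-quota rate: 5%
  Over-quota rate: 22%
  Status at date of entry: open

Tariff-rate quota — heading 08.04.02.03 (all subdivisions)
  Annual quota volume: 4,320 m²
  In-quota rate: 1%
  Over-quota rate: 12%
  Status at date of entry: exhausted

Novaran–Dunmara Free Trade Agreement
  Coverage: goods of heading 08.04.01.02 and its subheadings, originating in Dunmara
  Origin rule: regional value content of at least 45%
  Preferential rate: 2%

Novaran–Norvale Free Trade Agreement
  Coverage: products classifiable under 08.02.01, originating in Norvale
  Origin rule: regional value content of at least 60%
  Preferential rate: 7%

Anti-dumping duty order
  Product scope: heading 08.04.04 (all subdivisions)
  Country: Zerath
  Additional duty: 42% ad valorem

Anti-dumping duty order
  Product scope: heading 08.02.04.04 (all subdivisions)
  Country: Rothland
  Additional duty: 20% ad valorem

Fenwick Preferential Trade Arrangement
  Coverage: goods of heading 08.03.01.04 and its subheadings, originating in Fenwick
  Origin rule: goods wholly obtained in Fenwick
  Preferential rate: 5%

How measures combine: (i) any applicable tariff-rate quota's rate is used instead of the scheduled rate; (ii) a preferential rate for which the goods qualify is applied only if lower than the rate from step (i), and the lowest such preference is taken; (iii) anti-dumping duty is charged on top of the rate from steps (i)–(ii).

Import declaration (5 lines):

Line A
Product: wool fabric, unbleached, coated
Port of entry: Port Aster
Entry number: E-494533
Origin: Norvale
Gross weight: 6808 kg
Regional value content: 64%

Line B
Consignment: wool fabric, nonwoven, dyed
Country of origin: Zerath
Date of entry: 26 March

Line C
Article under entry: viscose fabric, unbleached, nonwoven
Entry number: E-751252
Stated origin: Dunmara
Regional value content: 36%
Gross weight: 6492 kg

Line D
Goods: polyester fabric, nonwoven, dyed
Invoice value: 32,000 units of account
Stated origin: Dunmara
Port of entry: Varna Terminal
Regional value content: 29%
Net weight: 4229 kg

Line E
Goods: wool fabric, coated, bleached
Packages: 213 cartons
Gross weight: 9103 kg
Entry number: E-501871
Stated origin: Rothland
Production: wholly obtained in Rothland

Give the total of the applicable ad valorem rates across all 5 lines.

121%

Line A: wool → 08.02; coated → 08.02.01; unbleached → 08.02.01.03. Scheduled 37%. Norvale agreement on 08.02.01: RVC ≥ 60% → 7% available; preferential 7%. → 7%.
Line B: wool → 08.02; nonwoven → 08.02.02; dyed → 08.02.02.01. Scheduled 25%. No special measure applies. → 25%.
Line C: viscose → 08.04; nonwoven → 08.04.04; unbleached → 08.04.04.03. Scheduled 35%. Dunmara agreement on 08.04.01.02: 08.04.04.03 not covered. → 35%.
Line D: polyester → 08.03; nonwoven → 08.03.01; dyed → 08.03.01.01. Scheduled 30%. Dunmara agreement on 08.04.01.02: 08.03.01.01 not covered. → 30%.
Line E: wool → 08.02; coated → 08.02.01; bleached → 08.02.01.02. Scheduled 24%. Rothland agreement on 08.03.02.03: 08.02.01.02 not covered. → 24%.
Sum: 7% + 25% + 35% + 30% + 24% = 121%.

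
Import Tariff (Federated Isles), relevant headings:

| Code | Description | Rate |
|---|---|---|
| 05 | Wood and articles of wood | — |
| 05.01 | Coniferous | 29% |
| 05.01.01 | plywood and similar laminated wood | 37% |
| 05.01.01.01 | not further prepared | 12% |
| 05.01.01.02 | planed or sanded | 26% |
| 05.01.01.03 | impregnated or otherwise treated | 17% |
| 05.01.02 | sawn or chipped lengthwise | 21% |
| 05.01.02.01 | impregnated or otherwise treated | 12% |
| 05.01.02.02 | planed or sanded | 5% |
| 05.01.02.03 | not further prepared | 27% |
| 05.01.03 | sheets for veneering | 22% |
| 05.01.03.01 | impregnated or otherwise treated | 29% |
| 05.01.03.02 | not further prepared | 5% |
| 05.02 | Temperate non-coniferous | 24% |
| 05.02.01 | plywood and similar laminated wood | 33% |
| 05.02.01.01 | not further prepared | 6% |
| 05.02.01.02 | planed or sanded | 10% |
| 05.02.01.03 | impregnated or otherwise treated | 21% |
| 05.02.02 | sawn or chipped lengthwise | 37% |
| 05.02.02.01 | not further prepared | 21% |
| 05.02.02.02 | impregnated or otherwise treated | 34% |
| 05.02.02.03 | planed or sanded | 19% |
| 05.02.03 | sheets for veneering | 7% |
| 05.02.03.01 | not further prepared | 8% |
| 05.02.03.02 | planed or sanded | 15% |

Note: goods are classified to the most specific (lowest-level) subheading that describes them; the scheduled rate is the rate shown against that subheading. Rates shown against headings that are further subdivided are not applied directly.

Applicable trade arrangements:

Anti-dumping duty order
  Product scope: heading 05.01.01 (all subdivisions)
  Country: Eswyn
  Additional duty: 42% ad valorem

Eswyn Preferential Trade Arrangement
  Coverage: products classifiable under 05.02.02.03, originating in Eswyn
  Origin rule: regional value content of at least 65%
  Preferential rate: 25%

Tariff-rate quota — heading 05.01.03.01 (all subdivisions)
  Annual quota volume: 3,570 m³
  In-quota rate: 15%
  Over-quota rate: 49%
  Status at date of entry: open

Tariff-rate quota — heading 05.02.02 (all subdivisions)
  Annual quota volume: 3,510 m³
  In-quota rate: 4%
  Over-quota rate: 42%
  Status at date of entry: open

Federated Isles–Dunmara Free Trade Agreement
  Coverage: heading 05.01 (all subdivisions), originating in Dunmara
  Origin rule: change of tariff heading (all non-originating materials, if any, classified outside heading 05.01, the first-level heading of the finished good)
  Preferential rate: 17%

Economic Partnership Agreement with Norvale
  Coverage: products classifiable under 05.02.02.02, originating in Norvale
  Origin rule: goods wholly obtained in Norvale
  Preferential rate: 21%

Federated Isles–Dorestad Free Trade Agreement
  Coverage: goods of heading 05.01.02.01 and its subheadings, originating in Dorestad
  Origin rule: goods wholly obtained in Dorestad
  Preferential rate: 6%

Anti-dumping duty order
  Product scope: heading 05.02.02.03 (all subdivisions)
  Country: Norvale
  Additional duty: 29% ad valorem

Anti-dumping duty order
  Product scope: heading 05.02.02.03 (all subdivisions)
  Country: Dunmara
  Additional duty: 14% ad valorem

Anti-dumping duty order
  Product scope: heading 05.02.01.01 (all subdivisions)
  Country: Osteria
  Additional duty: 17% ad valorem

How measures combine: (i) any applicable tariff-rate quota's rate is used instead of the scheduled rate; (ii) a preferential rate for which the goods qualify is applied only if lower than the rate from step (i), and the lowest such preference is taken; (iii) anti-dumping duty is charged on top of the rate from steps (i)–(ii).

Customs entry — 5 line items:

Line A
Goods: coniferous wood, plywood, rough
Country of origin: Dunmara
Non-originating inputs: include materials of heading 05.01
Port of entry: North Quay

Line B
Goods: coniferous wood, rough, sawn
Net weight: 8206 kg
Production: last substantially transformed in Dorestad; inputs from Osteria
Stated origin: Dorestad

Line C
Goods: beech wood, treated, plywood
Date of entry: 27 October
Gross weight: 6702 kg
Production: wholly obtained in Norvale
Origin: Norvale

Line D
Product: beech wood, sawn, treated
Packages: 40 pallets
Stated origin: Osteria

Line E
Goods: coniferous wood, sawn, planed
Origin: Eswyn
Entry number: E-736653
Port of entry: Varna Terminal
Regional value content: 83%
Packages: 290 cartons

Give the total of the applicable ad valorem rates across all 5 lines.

Line A: coniferous → 05.01; plywood → 05.01.01; rough → 05.01.01.01. Scheduled 12%. Dunmara agreement on 05.01: CTH not met. → 12%.
Line B: coniferous → 05.01; sawn → 05.01.02; rough → 05.01.02.03. Scheduled 27%. Dorestad agreement on 05.01.02.01: 05.01.02.03 not covered. → 27%.
Line C: beech → 05.02; plywood → 05.02.01; treated → 05.02.01.03. Scheduled 21%. Norvale agreement on 05.02.02.02: 05.02.01.03 not covered. → 21%.
Line D: beech → 05.02; sawn → 05.02.02; treated → 05.02.02.02. Scheduled 34%. quota on 05.02.02 open → in-quota 4%. → 4%.
Line E: coniferous → 05.01; sawn → 05.01.02; planed → 05.01.02.02. Scheduled 5%. Eswyn agreement on 05.02.02.03: 05.01.02.02 not covered. → 5%.
Sum: 12% + 27% + 21% + 4% + 5% = 69%.

69%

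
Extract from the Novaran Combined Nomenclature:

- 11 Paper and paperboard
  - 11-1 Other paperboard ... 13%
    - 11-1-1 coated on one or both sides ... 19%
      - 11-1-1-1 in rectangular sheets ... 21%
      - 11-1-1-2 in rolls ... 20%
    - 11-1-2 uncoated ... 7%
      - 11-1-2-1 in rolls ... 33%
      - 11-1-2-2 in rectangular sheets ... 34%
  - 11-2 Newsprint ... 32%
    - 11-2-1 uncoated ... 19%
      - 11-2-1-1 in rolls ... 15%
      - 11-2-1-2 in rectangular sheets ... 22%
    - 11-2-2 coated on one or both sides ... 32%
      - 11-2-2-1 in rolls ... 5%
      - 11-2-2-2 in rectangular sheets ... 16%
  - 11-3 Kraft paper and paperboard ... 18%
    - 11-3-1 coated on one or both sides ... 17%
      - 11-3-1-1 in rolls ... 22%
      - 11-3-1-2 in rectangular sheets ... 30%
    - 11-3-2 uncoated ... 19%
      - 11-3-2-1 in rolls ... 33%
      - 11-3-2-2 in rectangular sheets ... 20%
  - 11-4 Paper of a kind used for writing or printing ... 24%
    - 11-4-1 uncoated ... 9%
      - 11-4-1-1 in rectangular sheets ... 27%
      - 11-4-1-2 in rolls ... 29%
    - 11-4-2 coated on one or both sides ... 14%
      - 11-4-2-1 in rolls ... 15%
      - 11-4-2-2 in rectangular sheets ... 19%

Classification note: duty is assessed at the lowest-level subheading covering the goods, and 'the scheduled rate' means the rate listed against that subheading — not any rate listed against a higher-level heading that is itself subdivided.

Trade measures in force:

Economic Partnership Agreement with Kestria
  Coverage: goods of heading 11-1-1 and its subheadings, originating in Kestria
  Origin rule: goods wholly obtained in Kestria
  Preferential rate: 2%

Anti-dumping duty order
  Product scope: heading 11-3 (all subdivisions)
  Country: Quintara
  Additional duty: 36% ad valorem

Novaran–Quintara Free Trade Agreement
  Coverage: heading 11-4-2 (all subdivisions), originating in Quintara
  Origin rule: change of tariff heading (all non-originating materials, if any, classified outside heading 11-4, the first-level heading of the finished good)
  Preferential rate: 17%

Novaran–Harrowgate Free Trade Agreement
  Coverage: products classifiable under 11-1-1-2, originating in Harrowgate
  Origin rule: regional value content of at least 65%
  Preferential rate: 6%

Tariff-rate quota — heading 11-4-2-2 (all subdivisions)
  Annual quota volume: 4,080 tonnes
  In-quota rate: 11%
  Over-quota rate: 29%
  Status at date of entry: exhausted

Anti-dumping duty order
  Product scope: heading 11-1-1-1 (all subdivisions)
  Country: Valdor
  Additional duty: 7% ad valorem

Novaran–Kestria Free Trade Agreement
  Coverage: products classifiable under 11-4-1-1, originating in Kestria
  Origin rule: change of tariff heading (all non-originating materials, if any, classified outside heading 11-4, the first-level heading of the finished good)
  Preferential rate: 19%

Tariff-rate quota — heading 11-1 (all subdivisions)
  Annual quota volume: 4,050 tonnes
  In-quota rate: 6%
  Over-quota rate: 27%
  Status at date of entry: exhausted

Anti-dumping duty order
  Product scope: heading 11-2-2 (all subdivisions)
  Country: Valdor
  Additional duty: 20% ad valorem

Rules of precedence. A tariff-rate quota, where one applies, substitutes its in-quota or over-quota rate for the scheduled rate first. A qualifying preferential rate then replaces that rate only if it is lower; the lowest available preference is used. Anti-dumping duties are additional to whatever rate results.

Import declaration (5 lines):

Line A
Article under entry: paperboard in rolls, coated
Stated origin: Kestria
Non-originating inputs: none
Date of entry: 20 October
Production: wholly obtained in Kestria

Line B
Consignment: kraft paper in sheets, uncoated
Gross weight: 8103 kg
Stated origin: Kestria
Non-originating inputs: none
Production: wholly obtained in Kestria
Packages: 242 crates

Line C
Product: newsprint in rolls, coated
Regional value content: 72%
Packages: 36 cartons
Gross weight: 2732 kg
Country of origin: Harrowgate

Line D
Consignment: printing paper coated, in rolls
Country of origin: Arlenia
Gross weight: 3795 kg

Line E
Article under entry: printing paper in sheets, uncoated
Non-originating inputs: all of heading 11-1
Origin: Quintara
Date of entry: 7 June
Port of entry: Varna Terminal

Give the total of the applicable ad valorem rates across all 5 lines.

69%

Line A: paperboard → 11-1; coated → 11-1-1; in rolls → 11-1-1-2. Scheduled 20%. quota on 11-1 exhausted → over-quota 27%; Kestria agreement on 11-1-1: wholly obtained → 2% available; Kestria agreement on 11-4-1-1: 11-1-1-2 not covered; preferential 2%. → 2%.
Line B: kraft paper → 11-3; uncoated → 11-3-2; in sheets → 11-3-2-2. Scheduled 20%. Kestria agreement on 11-1-1: 11-3-2-2 not covered; Kestria agreement on 11-4-1-1: 11-3-2-2 not covered. → 20%.
Line C: newsprint → 11-2; coated → 11-2-2; in rolls → 11-2-2-1. Scheduled 5%. Harrowgate agreement on 11-1-1-2: 11-2-2-1 not covered. → 5%.
Line D: printing paper → 11-4; coated → 11-4-2; in rolls → 11-4-2-1. Scheduled 15%. No special measure applies. → 15%.
Line E: printing paper → 11-4; uncoated → 11-4-1; in sheets → 11-4-1-1. Scheduled 27%. Quintara agreement on 11-4-2: 11-4-1-1 not covered. → 27%.
Sum: 2% + 20% + 5% + 15% + 27% = 69%.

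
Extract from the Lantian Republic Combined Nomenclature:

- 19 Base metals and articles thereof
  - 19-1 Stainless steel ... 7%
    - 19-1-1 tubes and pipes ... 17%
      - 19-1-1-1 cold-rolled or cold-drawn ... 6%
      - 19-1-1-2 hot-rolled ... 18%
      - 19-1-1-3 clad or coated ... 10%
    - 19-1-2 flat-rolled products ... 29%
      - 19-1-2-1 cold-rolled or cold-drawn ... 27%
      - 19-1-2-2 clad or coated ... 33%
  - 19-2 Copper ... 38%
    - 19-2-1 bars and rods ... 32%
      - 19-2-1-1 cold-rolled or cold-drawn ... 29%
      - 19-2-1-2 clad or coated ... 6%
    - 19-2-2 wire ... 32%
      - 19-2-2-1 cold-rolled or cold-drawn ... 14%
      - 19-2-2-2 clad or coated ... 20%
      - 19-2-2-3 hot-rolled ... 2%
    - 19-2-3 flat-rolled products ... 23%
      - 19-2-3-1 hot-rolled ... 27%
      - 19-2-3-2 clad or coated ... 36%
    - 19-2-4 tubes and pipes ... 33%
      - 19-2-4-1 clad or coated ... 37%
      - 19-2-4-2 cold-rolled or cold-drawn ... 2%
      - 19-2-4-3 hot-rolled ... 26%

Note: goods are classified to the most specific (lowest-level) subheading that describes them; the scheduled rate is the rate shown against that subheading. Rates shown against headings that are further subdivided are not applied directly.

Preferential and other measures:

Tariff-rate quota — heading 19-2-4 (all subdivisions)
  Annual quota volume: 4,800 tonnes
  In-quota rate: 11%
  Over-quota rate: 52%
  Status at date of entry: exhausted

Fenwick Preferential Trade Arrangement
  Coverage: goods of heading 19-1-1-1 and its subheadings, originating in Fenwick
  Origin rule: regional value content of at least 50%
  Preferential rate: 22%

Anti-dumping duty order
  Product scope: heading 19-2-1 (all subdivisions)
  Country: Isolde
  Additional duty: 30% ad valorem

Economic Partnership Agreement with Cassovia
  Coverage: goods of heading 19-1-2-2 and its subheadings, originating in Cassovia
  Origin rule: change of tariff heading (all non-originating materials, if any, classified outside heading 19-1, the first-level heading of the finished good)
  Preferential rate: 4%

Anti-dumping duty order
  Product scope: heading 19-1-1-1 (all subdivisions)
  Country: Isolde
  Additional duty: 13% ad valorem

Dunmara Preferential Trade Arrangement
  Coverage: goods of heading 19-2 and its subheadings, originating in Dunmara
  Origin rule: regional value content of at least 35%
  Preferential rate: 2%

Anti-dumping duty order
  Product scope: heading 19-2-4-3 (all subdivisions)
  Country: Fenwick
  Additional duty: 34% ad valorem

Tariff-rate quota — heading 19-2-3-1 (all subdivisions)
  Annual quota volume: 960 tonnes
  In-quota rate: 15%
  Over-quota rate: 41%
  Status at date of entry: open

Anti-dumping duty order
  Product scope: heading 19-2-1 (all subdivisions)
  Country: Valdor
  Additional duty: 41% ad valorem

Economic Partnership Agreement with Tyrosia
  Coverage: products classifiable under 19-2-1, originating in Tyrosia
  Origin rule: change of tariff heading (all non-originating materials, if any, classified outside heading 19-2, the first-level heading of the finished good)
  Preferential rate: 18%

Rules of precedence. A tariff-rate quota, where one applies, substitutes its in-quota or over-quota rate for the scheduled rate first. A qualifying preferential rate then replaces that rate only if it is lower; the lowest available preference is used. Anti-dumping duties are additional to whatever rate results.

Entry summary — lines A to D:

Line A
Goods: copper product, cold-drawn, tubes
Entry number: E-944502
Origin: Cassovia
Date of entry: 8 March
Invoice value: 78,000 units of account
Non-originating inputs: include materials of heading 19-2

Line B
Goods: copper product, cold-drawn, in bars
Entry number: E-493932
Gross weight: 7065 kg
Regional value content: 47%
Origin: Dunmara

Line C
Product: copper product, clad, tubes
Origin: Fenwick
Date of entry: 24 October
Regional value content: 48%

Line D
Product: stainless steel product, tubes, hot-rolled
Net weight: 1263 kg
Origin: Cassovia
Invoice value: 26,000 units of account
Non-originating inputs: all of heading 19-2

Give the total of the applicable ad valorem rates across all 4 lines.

124%

Line A: copper → 19-2; tubes → 19-2-4; cold-drawn → 19-2-4-2. Scheduled 2%. quota on 19-2-4 exhausted → over-quota 52%; Cassovia agreement on 19-1-2-2: 19-2-4-2 not covered. → 52%.
Line B: copper → 19-2; in bars → 19-2-1; cold-drawn → 19-2-1-1. Scheduled 29%. Dunmara agreement on 19-2: RVC ≥ 35% → 2% available; preferential 2%. → 2%.
Line C: copper → 19-2; tubes → 19-2-4; clad → 19-2-4-1. Scheduled 37%. quota on 19-2-4 exhausted → over-quota 52%; Fenwick agreement on 19-1-1-1: 19-2-4-1 not covered. → 52%.
Line D: stainless steel → 19-1; tubes → 19-1-1; hot-rolled → 19-1-1-2. Scheduled 18%. Cassovia agreement on 19-1-2-2: 19-1-1-2 not covered. → 18%.
Sum: 52% + 2% + 52% + 18% = 124%.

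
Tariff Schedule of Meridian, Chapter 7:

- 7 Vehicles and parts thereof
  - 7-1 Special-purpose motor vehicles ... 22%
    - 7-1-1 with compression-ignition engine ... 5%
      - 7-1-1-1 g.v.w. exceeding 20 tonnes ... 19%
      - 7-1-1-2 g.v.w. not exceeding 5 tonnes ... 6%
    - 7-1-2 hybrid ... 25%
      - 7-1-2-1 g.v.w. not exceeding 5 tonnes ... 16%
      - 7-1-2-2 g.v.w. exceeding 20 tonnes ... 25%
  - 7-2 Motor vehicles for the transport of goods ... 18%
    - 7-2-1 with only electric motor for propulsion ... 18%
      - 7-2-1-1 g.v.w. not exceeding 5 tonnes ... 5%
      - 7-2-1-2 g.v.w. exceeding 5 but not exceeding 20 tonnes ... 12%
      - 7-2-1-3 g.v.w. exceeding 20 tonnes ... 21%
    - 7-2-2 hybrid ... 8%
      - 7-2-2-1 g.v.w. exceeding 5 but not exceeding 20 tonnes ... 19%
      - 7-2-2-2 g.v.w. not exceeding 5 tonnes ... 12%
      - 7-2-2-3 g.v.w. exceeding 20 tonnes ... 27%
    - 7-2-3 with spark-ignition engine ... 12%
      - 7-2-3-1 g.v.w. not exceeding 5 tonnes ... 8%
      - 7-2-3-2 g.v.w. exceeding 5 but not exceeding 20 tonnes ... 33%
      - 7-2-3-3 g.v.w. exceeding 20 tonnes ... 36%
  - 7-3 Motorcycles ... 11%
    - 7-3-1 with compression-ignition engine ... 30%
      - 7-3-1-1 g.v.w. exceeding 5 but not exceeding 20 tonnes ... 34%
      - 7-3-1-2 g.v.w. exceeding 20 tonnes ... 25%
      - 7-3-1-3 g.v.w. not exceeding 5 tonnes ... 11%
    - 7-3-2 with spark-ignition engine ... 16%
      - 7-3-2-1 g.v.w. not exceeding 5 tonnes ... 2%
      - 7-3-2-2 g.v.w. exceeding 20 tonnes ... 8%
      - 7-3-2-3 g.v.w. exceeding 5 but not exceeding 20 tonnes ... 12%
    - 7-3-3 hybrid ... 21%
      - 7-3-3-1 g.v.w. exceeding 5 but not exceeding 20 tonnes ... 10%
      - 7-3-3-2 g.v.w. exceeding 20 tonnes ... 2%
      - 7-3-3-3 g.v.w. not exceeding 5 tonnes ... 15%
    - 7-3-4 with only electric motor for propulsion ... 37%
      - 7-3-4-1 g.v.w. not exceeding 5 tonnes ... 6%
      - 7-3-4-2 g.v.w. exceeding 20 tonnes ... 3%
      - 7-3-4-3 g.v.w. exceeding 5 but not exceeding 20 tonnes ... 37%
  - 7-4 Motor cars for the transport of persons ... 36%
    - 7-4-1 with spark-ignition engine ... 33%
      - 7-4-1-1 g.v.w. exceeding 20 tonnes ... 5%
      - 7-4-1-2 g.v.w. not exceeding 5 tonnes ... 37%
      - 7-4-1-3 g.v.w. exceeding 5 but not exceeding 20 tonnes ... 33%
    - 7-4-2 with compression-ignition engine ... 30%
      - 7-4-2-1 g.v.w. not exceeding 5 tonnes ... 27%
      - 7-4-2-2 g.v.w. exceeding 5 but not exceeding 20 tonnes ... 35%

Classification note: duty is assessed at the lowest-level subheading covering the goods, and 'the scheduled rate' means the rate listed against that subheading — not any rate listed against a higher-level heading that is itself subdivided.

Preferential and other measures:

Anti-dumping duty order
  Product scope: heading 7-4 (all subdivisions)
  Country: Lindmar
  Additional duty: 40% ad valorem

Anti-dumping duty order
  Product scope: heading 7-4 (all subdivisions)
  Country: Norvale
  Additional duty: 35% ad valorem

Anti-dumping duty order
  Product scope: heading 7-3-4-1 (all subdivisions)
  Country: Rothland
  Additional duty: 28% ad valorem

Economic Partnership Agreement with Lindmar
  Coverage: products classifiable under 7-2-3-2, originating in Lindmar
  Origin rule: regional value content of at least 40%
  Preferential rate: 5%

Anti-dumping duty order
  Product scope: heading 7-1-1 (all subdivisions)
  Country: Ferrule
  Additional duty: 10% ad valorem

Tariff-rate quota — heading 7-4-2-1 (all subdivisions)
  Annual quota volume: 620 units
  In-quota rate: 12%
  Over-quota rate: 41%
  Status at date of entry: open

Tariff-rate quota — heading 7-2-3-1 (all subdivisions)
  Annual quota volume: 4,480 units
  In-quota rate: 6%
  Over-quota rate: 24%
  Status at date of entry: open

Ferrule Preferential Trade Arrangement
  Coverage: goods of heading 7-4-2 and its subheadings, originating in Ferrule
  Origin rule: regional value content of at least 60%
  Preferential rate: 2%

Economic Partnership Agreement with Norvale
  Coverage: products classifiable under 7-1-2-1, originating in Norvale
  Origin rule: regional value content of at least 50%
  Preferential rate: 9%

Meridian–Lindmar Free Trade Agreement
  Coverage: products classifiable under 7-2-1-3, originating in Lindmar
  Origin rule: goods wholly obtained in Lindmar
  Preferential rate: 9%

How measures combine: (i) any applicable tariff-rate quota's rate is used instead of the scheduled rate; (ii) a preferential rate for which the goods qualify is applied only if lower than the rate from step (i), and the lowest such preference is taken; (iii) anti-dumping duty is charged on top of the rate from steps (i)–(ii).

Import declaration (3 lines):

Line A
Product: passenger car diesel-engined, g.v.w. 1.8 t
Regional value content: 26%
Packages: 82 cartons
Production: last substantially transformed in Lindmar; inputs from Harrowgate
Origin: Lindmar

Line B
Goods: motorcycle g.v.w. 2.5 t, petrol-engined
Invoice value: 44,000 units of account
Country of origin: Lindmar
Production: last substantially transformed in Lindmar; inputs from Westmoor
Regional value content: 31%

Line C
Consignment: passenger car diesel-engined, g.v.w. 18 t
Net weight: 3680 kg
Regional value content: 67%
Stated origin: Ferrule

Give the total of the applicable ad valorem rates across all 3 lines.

56%

Line A: passenger car → 7-4; diesel-engined → 7-4-2; g.v.w. 1.8 t → 7-4-2-1. Scheduled 27%. quota on 7-4-2-1 open → in-quota 12%; Lindmar agreement on 7-2-3-2: 7-4-2-1 not covered; Lindmar agreement on 7-2-1-3: 7-4-2-1 not covered; anti-dumping (Lindmar, 7-4): +40%; total 12% + 40% = 52%. → 52%.
Line B: motorcycle → 7-3; petrol-engined → 7-3-2; g.v.w. 2.5 t → 7-3-2-1. Scheduled 2%. Lindmar agreement on 7-2-3-2: 7-3-2-1 not covered; Lindmar agreement on 7-2-1-3: 7-3-2-1 not covered. → 2%.
Line C: passenger car → 7-4; diesel-engined → 7-4-2; g.v.w. 18 t → 7-4-2-2. Scheduled 35%. Ferrule agreement on 7-4-2: RVC ≥ 60% → 2% available; preferential 2%. → 2%.
Sum: 52% + 2% + 2% = 56%.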